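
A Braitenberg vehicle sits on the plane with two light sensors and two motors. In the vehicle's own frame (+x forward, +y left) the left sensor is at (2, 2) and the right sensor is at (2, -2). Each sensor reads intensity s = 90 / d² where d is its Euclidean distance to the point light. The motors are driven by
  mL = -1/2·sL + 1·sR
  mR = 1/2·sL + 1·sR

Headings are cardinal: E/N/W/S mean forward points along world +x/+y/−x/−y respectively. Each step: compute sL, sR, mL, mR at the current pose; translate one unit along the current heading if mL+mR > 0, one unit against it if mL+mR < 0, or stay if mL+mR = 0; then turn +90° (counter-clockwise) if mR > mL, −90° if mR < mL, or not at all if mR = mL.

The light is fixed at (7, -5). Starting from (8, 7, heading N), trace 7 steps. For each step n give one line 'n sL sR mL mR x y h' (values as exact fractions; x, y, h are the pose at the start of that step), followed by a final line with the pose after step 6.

n=0: pose=(8,7,N); sL=90/197, sR=18/41; mL=1701/8077, mR=5391/8077; mL+mR=36/41 → advance +1; mR−mL=90/197 → turn +1·90°
n=1: pose=(8,8,W); sL=45/61, sR=45/113; mL=405/13786, mR=10575/13786; mL+mR=90/113 → advance +1; mR−mL=45/61 → turn +1·90°
n=2: pose=(7,8,S); sL=18/25, sR=18/25; mL=9/25, mR=27/25; mL+mR=36/25 → advance +1; mR−mL=18/25 → turn +1·90°
n=3: pose=(7,7,E); sL=9/20, sR=45/52; mL=333/520, mR=567/520; mL+mR=45/26 → advance +1; mR−mL=9/20 → turn +1·90°
n=4: pose=(8,7,N); sL=90/197, sR=18/41; mL=1701/8077, mR=5391/8077; mL+mR=36/41 → advance +1; mR−mL=90/197 → turn +1·90°
n=5: pose=(8,8,W); sL=45/61, sR=45/113; mL=405/13786, mR=10575/13786; mL+mR=90/113 → advance +1; mR−mL=45/61 → turn +1·90°
n=6: pose=(7,8,S); sL=18/25, sR=18/25; mL=9/25, mR=27/25; mL+mR=36/25 → advance +1; mR−mL=18/25 → turn +1·90°

0 90/197 18/41 1701/8077 5391/8077 8 7 N
1 45/61 45/113 405/13786 10575/13786 8 8 W
2 18/25 18/25 9/25 27/25 7 8 S
3 9/20 45/52 333/520 567/520 7 7 E
4 90/197 18/41 1701/8077 5391/8077 8 7 N
5 45/61 45/113 405/13786 10575/13786 8 8 W
6 18/25 18/25 9/25 27/25 7 8 S
final 7 7 E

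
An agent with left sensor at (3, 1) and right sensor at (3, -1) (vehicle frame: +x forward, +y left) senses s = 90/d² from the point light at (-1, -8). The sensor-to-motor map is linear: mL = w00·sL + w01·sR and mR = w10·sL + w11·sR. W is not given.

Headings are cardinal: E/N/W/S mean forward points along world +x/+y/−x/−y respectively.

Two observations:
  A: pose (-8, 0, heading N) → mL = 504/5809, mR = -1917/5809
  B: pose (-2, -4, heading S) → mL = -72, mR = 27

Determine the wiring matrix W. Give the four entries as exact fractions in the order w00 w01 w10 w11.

-1 1 1/2 -1

obs A: pose=(-8,0,N) → sL=18/37, sR=90/157, mL=504/5809, mR=-1917/5809
obs B: pose=(-2,-4,S) → sL=90, sR=18, mL=-72, mR=27
sensor matrix S = [[18/37, 90/157], [90, 18]]; det S = -248832/5809
solve [mL_A; mL_B] = S·[w00; w01] and [mR_A; mR_B] = S·[w10; w11]:
  w00 = -1, w01 = 1, w10 = 1/2, w11 = -1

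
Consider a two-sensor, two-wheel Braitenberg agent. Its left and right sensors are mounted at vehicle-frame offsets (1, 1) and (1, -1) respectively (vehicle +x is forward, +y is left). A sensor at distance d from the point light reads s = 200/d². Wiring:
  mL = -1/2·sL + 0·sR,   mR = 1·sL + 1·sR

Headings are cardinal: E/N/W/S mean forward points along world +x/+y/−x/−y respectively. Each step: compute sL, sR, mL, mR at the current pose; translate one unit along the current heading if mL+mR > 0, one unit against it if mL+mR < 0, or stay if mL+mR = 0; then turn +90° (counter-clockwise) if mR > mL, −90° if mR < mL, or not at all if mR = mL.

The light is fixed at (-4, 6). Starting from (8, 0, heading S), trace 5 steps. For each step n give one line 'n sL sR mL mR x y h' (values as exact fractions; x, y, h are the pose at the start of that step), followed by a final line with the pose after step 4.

0 100/109 20/17 -50/109 3880/1853 8 0 S
1 40/41 200/233 -20/41 17520/9553 8 -1 E
2 10/9 25/29 -5/9 515/261 9 -1 N
3 200/193 200/169 -100/193 72400/32617 9 0 W
4 100/109 20/17 -50/109 3880/1853 8 0 S
final 8 -1 E

n=0: pose=(8,0,S); sL=100/109, sR=20/17; mL=-50/109, mR=3880/1853; mL+mR=3030/1853 → advance +1; mR−mL=4730/1853 → turn +1·90°
n=1: pose=(8,-1,E); sL=40/41, sR=200/233; mL=-20/41, mR=17520/9553; mL+mR=12860/9553 → advance +1; mR−mL=22180/9553 → turn +1·90°
n=2: pose=(9,-1,N); sL=10/9, sR=25/29; mL=-5/9, mR=515/261; mL+mR=370/261 → advance +1; mR−mL=220/87 → turn +1·90°
n=3: pose=(9,0,W); sL=200/193, sR=200/169; mL=-100/193, mR=72400/32617; mL+mR=55500/32617 → advance +1; mR−mL=89300/32617 → turn +1·90°
n=4: pose=(8,0,S); sL=100/109, sR=20/17; mL=-50/109, mR=3880/1853; mL+mR=3030/1853 → advance +1; mR−mL=4730/1853 → turn +1·90°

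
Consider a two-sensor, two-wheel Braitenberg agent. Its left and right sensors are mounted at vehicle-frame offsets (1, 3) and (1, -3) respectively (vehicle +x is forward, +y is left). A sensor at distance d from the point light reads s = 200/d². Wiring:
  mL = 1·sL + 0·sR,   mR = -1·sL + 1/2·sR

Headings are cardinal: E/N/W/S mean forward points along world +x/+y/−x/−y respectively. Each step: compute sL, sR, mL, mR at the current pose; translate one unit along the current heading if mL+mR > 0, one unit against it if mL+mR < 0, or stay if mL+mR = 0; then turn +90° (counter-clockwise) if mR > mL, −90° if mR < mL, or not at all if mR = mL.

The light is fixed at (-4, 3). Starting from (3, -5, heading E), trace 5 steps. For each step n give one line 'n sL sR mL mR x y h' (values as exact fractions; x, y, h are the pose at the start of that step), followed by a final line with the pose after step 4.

n=0: pose=(3,-5,E); sL=200/89, sR=40/37; mL=200/89, mR=-5620/3293; mL+mR=20/37 → advance +1; mR−mL=-13020/3293 → turn -1·90°
n=1: pose=(4,-5,S); sL=100/101, sR=100/53; mL=100/101, mR=-250/5353; mL+mR=50/53 → advance +1; mR−mL=-5550/5353 → turn -1·90°
n=2: pose=(4,-6,W); sL=200/193, sR=40/17; mL=200/193, mR=460/3281; mL+mR=20/17 → advance +1; mR−mL=-2940/3281 → turn -1·90°
n=3: pose=(3,-6,N); sL=5/2, sR=50/41; mL=5/2, mR=-155/82; mL+mR=25/41 → advance +1; mR−mL=-180/41 → turn -1·90°
n=4: pose=(3,-5,E); sL=200/89, sR=40/37; mL=200/89, mR=-5620/3293; mL+mR=20/37 → advance +1; mR−mL=-13020/3293 → turn -1·90°

0 200/89 40/37 200/89 -5620/3293 3 -5 E
1 100/101 100/53 100/101 -250/5353 4 -5 S
2 200/193 40/17 200/193 460/3281 4 -6 W
3 5/2 50/41 5/2 -155/82 3 -6 N
4 200/89 40/37 200/89 -5620/3293 3 -5 E
final 4 -5 S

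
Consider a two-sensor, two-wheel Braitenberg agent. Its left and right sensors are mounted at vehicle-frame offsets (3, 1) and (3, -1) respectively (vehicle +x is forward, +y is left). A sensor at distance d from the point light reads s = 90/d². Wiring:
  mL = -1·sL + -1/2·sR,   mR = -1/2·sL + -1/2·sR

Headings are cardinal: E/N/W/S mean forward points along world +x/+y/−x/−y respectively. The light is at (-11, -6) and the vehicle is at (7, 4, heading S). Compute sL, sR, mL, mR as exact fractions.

left sensor world pos  = (8, 1); dL² = 410
right sensor world pos = (6, 1); dR² = 338
sL = 90/410 = 9/41
sR = 90/338 = 45/169
mL = -1·sL + -1/2·sR = -4887/13858
mR = -1/2·sL + -1/2·sR = -1683/6929

9/41 45/169 -4887/13858 -1683/6929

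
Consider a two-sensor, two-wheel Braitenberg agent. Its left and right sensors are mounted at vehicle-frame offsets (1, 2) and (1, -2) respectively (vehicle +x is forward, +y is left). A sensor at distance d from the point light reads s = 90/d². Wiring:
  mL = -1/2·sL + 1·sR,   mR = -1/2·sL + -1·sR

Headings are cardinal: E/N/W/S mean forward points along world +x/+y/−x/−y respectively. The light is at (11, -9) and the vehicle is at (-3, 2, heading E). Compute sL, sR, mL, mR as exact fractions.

left sensor world pos  = (-2, 4); dL² = 338
right sensor world pos = (-2, 0); dR² = 250
sL = 90/338 = 45/169
sR = 90/250 = 9/25
mL = -1/2·sL + 1·sR = 1917/8450
mR = -1/2·sL + -1·sR = -4167/8450

45/169 9/25 1917/8450 -4167/8450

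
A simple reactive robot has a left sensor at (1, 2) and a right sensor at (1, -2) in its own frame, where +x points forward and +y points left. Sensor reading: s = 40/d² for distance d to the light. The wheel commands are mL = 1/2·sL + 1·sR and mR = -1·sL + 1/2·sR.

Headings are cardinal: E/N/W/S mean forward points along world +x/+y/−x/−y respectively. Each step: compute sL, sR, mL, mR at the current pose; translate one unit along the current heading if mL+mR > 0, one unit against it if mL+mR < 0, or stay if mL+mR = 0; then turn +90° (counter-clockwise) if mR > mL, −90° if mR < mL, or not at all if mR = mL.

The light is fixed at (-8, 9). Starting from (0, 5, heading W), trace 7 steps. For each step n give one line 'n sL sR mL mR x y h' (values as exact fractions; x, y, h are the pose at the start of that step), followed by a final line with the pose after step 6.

0 8/17 40/53 892/901 -84/901 0 5 W
1 20/17 4/9 158/153 -146/153 -1 5 N
2 8/13 40/89 876/1157 -452/1157 -1 6 E
3 10/29 10/13 355/377 15/377 0 6 S
4 8/17 40/53 892/901 -84/901 0 5 W
5 20/17 4/9 158/153 -146/153 -1 5 N
6 8/13 40/89 876/1157 -452/1157 -1 6 E
final 0 6 S

n=0: pose=(0,5,W); sL=8/17, sR=40/53; mL=892/901, mR=-84/901; mL+mR=808/901 → advance +1; mR−mL=-976/901 → turn -1·90°
n=1: pose=(-1,5,N); sL=20/17, sR=4/9; mL=158/153, mR=-146/153; mL+mR=4/51 → advance +1; mR−mL=-304/153 → turn -1·90°
n=2: pose=(-1,6,E); sL=8/13, sR=40/89; mL=876/1157, mR=-452/1157; mL+mR=424/1157 → advance +1; mR−mL=-1328/1157 → turn -1·90°
n=3: pose=(0,6,S); sL=10/29, sR=10/13; mL=355/377, mR=15/377; mL+mR=370/377 → advance +1; mR−mL=-340/377 → turn -1·90°
n=4: pose=(0,5,W); sL=8/17, sR=40/53; mL=892/901, mR=-84/901; mL+mR=808/901 → advance +1; mR−mL=-976/901 → turn -1·90°
n=5: pose=(-1,5,N); sL=20/17, sR=4/9; mL=158/153, mR=-146/153; mL+mR=4/51 → advance +1; mR−mL=-304/153 → turn -1·90°
n=6: pose=(-1,6,E); sL=8/13, sR=40/89; mL=876/1157, mR=-452/1157; mL+mR=424/1157 → advance +1; mR−mL=-1328/1157 → turn -1·90°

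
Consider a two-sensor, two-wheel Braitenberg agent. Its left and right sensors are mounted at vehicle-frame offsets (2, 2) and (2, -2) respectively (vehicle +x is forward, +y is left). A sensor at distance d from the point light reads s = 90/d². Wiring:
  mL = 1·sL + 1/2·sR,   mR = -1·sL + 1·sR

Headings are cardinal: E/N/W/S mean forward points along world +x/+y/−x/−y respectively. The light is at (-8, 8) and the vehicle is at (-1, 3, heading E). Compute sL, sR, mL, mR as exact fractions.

left sensor world pos  = (1, 5); dL² = 90
right sensor world pos = (1, 1); dR² = 130
sL = 90/90 = 1
sR = 90/130 = 9/13
mL = 1·sL + 1/2·sR = 35/26
mR = -1·sL + 1·sR = -4/13

1 9/13 35/26 -4/13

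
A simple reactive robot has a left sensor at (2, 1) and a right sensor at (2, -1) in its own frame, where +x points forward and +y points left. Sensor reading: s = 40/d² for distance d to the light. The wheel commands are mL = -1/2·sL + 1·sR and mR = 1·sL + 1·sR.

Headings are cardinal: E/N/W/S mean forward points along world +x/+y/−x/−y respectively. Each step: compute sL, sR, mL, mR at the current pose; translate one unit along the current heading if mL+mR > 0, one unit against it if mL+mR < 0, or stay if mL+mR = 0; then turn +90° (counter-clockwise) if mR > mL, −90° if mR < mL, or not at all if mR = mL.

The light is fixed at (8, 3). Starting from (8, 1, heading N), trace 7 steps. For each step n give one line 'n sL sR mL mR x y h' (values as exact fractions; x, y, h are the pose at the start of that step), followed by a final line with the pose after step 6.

n=0: pose=(8,1,N); sL=40, sR=40; mL=20, mR=80; mL+mR=100 → advance +1; mR−mL=60 → turn +1·90°
n=1: pose=(8,2,W); sL=5, sR=10; mL=15/2, mR=15; mL+mR=45/2 → advance +1; mR−mL=15/2 → turn +1·90°
n=2: pose=(7,2,S); sL=40/9, sR=40/13; mL=100/117, mR=880/117; mL+mR=980/117 → advance +1; mR−mL=20/3 → turn +1·90°
n=3: pose=(7,1,E); sL=20, sR=4; mL=-6, mR=24; mL+mR=18 → advance +1; mR−mL=30 → turn +1·90°
n=4: pose=(8,1,N); sL=40, sR=40; mL=20, mR=80; mL+mR=100 → advance +1; mR−mL=60 → turn +1·90°
n=5: pose=(8,2,W); sL=5, sR=10; mL=15/2, mR=15; mL+mR=45/2 → advance +1; mR−mL=15/2 → turn +1·90°
n=6: pose=(7,2,S); sL=40/9, sR=40/13; mL=100/117, mR=880/117; mL+mR=980/117 → advance +1; mR−mL=20/3 → turn +1·90°

0 40 40 20 80 8 1 N
1 5 10 15/2 15 8 2 W
2 40/9 40/13 100/117 880/117 7 2 S
3 20 4 -6 24 7 1 E
4 40 40 20 80 8 1 N
5 5 10 15/2 15 8 2 W
6 40/9 40/13 100/117 880/117 7 2 S
final 7 1 E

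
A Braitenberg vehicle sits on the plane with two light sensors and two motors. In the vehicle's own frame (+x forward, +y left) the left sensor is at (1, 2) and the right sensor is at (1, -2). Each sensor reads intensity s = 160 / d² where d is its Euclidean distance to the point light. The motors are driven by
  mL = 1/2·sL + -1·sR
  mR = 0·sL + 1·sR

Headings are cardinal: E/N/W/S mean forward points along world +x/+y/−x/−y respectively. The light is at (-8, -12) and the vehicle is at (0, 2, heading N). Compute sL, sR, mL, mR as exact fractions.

left sensor world pos  = (-2, 3); dL² = 261
right sensor world pos = (2, 3); dR² = 325
sL = 160/261 = 160/261
sR = 160/325 = 32/65
mL = 1/2·sL + -1·sR = -3152/16965
mR = 0·sL + 1·sR = 32/65

160/261 32/65 -3152/16965 32/65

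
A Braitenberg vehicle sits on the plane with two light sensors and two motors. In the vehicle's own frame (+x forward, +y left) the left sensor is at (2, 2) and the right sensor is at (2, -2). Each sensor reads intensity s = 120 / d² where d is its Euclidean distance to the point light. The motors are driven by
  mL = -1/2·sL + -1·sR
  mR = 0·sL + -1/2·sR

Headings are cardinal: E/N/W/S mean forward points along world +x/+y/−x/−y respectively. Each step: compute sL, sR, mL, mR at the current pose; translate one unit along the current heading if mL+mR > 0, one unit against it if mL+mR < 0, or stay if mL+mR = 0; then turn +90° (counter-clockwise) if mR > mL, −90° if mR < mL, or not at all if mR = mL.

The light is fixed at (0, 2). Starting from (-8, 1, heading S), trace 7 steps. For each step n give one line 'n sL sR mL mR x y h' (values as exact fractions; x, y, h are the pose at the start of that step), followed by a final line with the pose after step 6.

n=0: pose=(-8,1,S); sL=8/3, sR=120/109; mL=-796/327, mR=-60/109; mL+mR=-976/327 → advance -1; mR−mL=616/327 → turn +1·90°
n=1: pose=(-8,2,E); sL=3, sR=3; mL=-9/2, mR=-3/2; mL+mR=-6 → advance -1; mR−mL=3 → turn +1·90°
n=2: pose=(-9,2,N); sL=24/25, sR=120/53; mL=-3636/1325, mR=-60/53; mL+mR=-5136/1325 → advance -1; mR−mL=2136/1325 → turn +1·90°
n=3: pose=(-9,1,W); sL=12/13, sR=60/61; mL=-1146/793, mR=-30/61; mL+mR=-1536/793 → advance -1; mR−mL=756/793 → turn +1·90°
n=4: pose=(-8,1,S); sL=8/3, sR=120/109; mL=-796/327, mR=-60/109; mL+mR=-976/327 → advance -1; mR−mL=616/327 → turn +1·90°
n=5: pose=(-8,2,E); sL=3, sR=3; mL=-9/2, mR=-3/2; mL+mR=-6 → advance -1; mR−mL=3 → turn +1·90°
n=6: pose=(-9,2,N); sL=24/25, sR=120/53; mL=-3636/1325, mR=-60/53; mL+mR=-5136/1325 → advance -1; mR−mL=2136/1325 → turn +1·90°

0 8/3 120/109 -796/327 -60/109 -8 1 S
1 3 3 -9/2 -3/2 -8 2 E
2 24/25 120/53 -3636/1325 -60/53 -9 2 N
3 12/13 60/61 -1146/793 -30/61 -9 1 W
4 8/3 120/109 -796/327 -60/109 -8 1 S
5 3 3 -9/2 -3/2 -8 2 E
6 24/25 120/53 -3636/1325 -60/53 -9 2 N
final -9 1 W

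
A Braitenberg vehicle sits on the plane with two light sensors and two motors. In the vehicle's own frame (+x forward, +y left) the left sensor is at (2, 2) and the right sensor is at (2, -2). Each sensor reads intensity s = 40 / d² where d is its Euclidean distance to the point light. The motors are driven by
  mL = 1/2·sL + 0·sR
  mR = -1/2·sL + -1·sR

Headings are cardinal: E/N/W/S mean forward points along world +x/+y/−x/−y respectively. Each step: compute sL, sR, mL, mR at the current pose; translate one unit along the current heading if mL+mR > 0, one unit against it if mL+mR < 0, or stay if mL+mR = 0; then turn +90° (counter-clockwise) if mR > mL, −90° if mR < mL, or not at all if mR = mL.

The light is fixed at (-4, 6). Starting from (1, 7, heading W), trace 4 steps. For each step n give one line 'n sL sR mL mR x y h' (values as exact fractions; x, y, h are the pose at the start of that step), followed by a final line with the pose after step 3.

0 4 20/9 2 -38/9 1 7 W
1 8/5 40/73 4/5 -492/365 2 7 N
2 10/17 10/17 5/17 -15/17 2 6 E
3 40/53 40/13 20/53 -2380/689 1 6 S
final 1 7 W

n=0: pose=(1,7,W); sL=4, sR=20/9; mL=2, mR=-38/9; mL+mR=-20/9 → advance -1; mR−mL=-56/9 → turn -1·90°
n=1: pose=(2,7,N); sL=8/5, sR=40/73; mL=4/5, mR=-492/365; mL+mR=-40/73 → advance -1; mR−mL=-784/365 → turn -1·90°
n=2: pose=(2,6,E); sL=10/17, sR=10/17; mL=5/17, mR=-15/17; mL+mR=-10/17 → advance -1; mR−mL=-20/17 → turn -1·90°
n=3: pose=(1,6,S); sL=40/53, sR=40/13; mL=20/53, mR=-2380/689; mL+mR=-40/13 → advance -1; mR−mL=-2640/689 → turn -1·90°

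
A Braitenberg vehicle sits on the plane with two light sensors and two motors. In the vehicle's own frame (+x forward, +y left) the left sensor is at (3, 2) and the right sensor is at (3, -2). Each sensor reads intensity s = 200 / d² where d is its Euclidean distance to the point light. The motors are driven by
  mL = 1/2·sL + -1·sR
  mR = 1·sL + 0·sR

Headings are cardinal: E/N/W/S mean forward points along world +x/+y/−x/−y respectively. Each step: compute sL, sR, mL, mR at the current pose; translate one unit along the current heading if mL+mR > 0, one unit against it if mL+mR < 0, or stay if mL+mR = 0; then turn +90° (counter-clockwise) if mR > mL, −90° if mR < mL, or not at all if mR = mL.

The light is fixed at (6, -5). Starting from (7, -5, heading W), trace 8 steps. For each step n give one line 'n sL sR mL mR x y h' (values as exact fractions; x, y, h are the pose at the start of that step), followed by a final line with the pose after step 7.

0 25 25 -25/2 25 7 -5 W
1 200/13 200/13 -100/13 200/13 6 -5 S
2 20 100/9 -10/9 20 6 -6 E
3 40 200/13 60/13 40 7 -6 N
4 25 25 -25/2 25 7 -5 W
5 200/13 200/13 -100/13 200/13 6 -5 S
6 20 100/9 -10/9 20 6 -6 E
7 40 200/13 60/13 40 7 -6 N
final 7 -5 W

n=0: pose=(7,-5,W); sL=25, sR=25; mL=-25/2, mR=25; mL+mR=25/2 → advance +1; mR−mL=75/2 → turn +1·90°
n=1: pose=(6,-5,S); sL=200/13, sR=200/13; mL=-100/13, mR=200/13; mL+mR=100/13 → advance +1; mR−mL=300/13 → turn +1·90°
n=2: pose=(6,-6,E); sL=20, sR=100/9; mL=-10/9, mR=20; mL+mR=170/9 → advance +1; mR−mL=190/9 → turn +1·90°
n=3: pose=(7,-6,N); sL=40, sR=200/13; mL=60/13, mR=40; mL+mR=580/13 → advance +1; mR−mL=460/13 → turn +1·90°
n=4: pose=(7,-5,W); sL=25, sR=25; mL=-25/2, mR=25; mL+mR=25/2 → advance +1; mR−mL=75/2 → turn +1·90°
n=5: pose=(6,-5,S); sL=200/13, sR=200/13; mL=-100/13, mR=200/13; mL+mR=100/13 → advance +1; mR−mL=300/13 → turn +1·90°
n=6: pose=(6,-6,E); sL=20, sR=100/9; mL=-10/9, mR=20; mL+mR=170/9 → advance +1; mR−mL=190/9 → turn +1·90°
n=7: pose=(7,-6,N); sL=40, sR=200/13; mL=60/13, mR=40; mL+mR=580/13 → advance +1; mR−mL=460/13 → turn +1·90°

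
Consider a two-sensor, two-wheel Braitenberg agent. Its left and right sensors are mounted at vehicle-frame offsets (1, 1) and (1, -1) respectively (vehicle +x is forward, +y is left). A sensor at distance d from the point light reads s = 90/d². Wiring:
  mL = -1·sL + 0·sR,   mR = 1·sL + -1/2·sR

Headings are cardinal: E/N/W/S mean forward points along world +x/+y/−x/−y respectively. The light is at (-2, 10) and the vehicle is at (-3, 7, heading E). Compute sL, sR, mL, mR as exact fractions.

left sensor world pos  = (-2, 8); dL² = 4
right sensor world pos = (-2, 6); dR² = 16
sL = 90/4 = 45/2
sR = 90/16 = 45/8
mL = -1·sL + 0·sR = -45/2
mR = 1·sL + -1/2·sR = 315/16

45/2 45/8 -45/2 315/16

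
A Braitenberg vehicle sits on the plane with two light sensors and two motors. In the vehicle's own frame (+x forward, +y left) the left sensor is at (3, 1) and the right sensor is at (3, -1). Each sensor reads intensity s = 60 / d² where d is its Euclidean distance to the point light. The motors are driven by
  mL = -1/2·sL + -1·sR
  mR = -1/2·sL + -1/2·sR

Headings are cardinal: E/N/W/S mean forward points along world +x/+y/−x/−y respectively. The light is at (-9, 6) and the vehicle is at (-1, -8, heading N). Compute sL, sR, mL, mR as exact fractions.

6/17 30/101 -813/1717 -558/1717

left sensor world pos  = (-2, -5); dL² = 170
right sensor world pos = (0, -5); dR² = 202
sL = 60/170 = 6/17
sR = 60/202 = 30/101
mL = -1/2·sL + -1·sR = -813/1717
mR = -1/2·sL + -1/2·sR = -558/1717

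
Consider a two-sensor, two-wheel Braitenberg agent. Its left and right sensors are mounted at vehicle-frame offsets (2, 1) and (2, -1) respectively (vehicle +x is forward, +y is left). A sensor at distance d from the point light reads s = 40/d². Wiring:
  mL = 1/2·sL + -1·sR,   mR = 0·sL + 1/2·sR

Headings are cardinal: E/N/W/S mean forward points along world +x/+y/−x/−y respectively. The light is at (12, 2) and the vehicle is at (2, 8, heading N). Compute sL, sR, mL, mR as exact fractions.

8/37 8/29 -180/1073 4/29

left sensor world pos  = (1, 10); dL² = 185
right sensor world pos = (3, 10); dR² = 145
sL = 40/185 = 8/37
sR = 40/145 = 8/29
mL = 1/2·sL + -1·sR = -180/1073
mR = 0·sL + 1/2·sR = 4/29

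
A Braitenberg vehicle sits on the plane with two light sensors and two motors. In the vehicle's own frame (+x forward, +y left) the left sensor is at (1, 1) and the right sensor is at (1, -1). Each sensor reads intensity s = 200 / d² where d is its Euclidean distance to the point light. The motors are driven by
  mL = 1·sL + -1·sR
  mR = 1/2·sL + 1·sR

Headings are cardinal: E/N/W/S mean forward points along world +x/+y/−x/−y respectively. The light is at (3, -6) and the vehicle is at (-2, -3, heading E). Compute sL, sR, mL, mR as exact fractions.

25/4 10 -15/4 105/8

left sensor world pos  = (-1, -2); dL² = 32
right sensor world pos = (-1, -4); dR² = 20
sL = 200/32 = 25/4
sR = 200/20 = 10
mL = 1·sL + -1·sR = -15/4
mR = 1/2·sL + 1·sR = 105/8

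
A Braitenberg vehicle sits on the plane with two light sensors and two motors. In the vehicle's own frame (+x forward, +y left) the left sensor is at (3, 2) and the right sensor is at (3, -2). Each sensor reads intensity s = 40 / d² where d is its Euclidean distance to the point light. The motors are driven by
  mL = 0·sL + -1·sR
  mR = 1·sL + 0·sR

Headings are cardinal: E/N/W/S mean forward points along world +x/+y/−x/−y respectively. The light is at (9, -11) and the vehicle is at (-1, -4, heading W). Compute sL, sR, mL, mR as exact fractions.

20/97 4/25 -4/25 20/97

left sensor world pos  = (-4, -6); dL² = 194
right sensor world pos = (-4, -2); dR² = 250
sL = 40/194 = 20/97
sR = 40/250 = 4/25
mL = 0·sL + -1·sR = -4/25
mR = 1·sL + 0·sR = 20/97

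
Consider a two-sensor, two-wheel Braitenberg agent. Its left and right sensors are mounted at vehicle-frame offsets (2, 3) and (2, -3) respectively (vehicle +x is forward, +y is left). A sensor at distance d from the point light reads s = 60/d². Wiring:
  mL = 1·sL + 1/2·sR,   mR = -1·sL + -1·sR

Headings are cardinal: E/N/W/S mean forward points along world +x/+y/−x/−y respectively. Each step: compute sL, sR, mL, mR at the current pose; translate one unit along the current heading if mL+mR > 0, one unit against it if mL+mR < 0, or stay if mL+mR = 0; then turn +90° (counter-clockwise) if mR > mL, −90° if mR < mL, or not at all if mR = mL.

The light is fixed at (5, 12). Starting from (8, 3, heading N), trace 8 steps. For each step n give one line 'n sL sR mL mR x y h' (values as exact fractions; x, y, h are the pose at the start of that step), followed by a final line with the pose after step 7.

0 60/49 12/17 1314/833 -1608/833 8 3 N
1 30/37 30/97 3465/3589 -4020/3589 8 2 E
2 60/169 12/29 2754/4901 -3768/4901 7 2 S
3 5/12 5/3 5/4 -25/12 7 3 W
4 60/49 12/17 1314/833 -1608/833 8 3 N
5 30/37 30/97 3465/3589 -4020/3589 8 2 E
6 60/169 12/29 2754/4901 -3768/4901 7 2 S
7 5/12 5/3 5/4 -25/12 7 3 W
final 8 3 N

n=0: pose=(8,3,N); sL=60/49, sR=12/17; mL=1314/833, mR=-1608/833; mL+mR=-6/17 → advance -1; mR−mL=-2922/833 → turn -1·90°
n=1: pose=(8,2,E); sL=30/37, sR=30/97; mL=3465/3589, mR=-4020/3589; mL+mR=-15/97 → advance -1; mR−mL=-7485/3589 → turn -1·90°
n=2: pose=(7,2,S); sL=60/169, sR=12/29; mL=2754/4901, mR=-3768/4901; mL+mR=-6/29 → advance -1; mR−mL=-6522/4901 → turn -1·90°
n=3: pose=(7,3,W); sL=5/12, sR=5/3; mL=5/4, mR=-25/12; mL+mR=-5/6 → advance -1; mR−mL=-10/3 → turn -1·90°
n=4: pose=(8,3,N); sL=60/49, sR=12/17; mL=1314/833, mR=-1608/833; mL+mR=-6/17 → advance -1; mR−mL=-2922/833 → turn -1·90°
n=5: pose=(8,2,E); sL=30/37, sR=30/97; mL=3465/3589, mR=-4020/3589; mL+mR=-15/97 → advance -1; mR−mL=-7485/3589 → turn -1·90°
n=6: pose=(7,2,S); sL=60/169, sR=12/29; mL=2754/4901, mR=-3768/4901; mL+mR=-6/29 → advance -1; mR−mL=-6522/4901 → turn -1·90°
n=7: pose=(7,3,W); sL=5/12, sR=5/3; mL=5/4, mR=-25/12; mL+mR=-5/6 → advance -1; mR−mL=-10/3 → turn -1·90°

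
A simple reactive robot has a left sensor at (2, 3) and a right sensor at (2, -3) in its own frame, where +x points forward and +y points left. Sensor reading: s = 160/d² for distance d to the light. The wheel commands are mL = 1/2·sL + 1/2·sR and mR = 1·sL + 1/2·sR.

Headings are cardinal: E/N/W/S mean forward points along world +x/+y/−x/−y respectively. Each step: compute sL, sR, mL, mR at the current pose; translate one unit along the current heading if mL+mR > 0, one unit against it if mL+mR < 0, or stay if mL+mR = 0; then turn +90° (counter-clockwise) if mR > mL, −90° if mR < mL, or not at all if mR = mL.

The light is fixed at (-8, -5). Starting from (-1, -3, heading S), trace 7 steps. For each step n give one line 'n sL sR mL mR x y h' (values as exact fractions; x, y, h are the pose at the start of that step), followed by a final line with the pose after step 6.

0 8/5 10 29/5 33/5 -1 -3 S
1 160/97 32/17 2912/1649 4272/1649 -1 -4 E
2 80/17 16/13 656/221 1176/221 0 -4 N
3 160/37 160/61 7840/2257 12720/2257 0 -3 W
4 8/5 10 29/5 33/5 -1 -3 S
5 160/97 32/17 2912/1649 4272/1649 -1 -4 E
6 80/17 16/13 656/221 1176/221 0 -4 N
final 0 -3 W

n=0: pose=(-1,-3,S); sL=8/5, sR=10; mL=29/5, mR=33/5; mL+mR=62/5 → advance +1; mR−mL=4/5 → turn +1·90°
n=1: pose=(-1,-4,E); sL=160/97, sR=32/17; mL=2912/1649, mR=4272/1649; mL+mR=7184/1649 → advance +1; mR−mL=80/97 → turn +1·90°
n=2: pose=(0,-4,N); sL=80/17, sR=16/13; mL=656/221, mR=1176/221; mL+mR=1832/221 → advance +1; mR−mL=40/17 → turn +1·90°
n=3: pose=(0,-3,W); sL=160/37, sR=160/61; mL=7840/2257, mR=12720/2257; mL+mR=20560/2257 → advance +1; mR−mL=80/37 → turn +1·90°
n=4: pose=(-1,-3,S); sL=8/5, sR=10; mL=29/5, mR=33/5; mL+mR=62/5 → advance +1; mR−mL=4/5 → turn +1·90°
n=5: pose=(-1,-4,E); sL=160/97, sR=32/17; mL=2912/1649, mR=4272/1649; mL+mR=7184/1649 → advance +1; mR−mL=80/97 → turn +1·90°
n=6: pose=(0,-4,N); sL=80/17, sR=16/13; mL=656/221, mR=1176/221; mL+mR=1832/221 → advance +1; mR−mL=40/17 → turn +1·90°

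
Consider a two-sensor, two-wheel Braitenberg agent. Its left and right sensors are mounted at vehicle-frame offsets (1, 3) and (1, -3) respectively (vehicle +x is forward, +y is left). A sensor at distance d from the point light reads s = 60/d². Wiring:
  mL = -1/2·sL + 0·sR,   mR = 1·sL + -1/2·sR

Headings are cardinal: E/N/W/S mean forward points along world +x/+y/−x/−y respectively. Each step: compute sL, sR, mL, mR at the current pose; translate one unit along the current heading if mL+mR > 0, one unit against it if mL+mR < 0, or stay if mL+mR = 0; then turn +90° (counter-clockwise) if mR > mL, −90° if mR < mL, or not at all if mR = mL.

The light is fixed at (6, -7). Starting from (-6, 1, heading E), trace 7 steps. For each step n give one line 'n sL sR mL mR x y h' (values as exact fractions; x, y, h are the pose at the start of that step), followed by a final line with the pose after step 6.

0 30/121 30/73 -15/121 375/8833 -6 1 E
1 60/337 60/181 -30/337 750/60997 -7 1 N
2 15/53 15/74 -15/106 1425/7844 -7 0 W
3 60/157 12/65 -30/157 2958/10205 -8 0 S
4 6/25 30/89 -3/25 159/2225 -8 -1 E
5 60/373 60/193 -30/373 390/71989 -9 -1 N
6 3/13 3/16 -3/26 57/416 -9 -2 W
final -10 -2 S

n=0: pose=(-6,1,E); sL=30/121, sR=30/73; mL=-15/121, mR=375/8833; mL+mR=-720/8833 → advance -1; mR−mL=1470/8833 → turn +1·90°
n=1: pose=(-7,1,N); sL=60/337, sR=60/181; mL=-30/337, mR=750/60997; mL+mR=-4680/60997 → advance -1; mR−mL=6180/60997 → turn +1·90°
n=2: pose=(-7,0,W); sL=15/53, sR=15/74; mL=-15/106, mR=1425/7844; mL+mR=315/7844 → advance +1; mR−mL=2535/7844 → turn +1·90°
n=3: pose=(-8,0,S); sL=60/157, sR=12/65; mL=-30/157, mR=2958/10205; mL+mR=1008/10205 → advance +1; mR−mL=4908/10205 → turn +1·90°
n=4: pose=(-8,-1,E); sL=6/25, sR=30/89; mL=-3/25, mR=159/2225; mL+mR=-108/2225 → advance -1; mR−mL=426/2225 → turn +1·90°
n=5: pose=(-9,-1,N); sL=60/373, sR=60/193; mL=-30/373, mR=390/71989; mL+mR=-5400/71989 → advance -1; mR−mL=6180/71989 → turn +1·90°
n=6: pose=(-9,-2,W); sL=3/13, sR=3/16; mL=-3/26, mR=57/416; mL+mR=9/416 → advance +1; mR−mL=105/416 → turn +1·90°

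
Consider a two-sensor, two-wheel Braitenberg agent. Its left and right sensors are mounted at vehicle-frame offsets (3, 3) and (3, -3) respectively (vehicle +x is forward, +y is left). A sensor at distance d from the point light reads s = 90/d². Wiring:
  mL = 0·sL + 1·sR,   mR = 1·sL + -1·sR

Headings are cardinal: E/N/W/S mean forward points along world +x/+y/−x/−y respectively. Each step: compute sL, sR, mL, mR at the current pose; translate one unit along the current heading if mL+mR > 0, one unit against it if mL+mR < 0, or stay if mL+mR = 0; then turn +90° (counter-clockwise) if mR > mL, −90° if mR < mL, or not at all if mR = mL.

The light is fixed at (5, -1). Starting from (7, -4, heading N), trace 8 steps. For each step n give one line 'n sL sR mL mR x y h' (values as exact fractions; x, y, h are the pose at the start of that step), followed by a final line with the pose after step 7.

0 90 18/5 18/5 432/5 7 -4 N
1 45/13 45 45 -540/13 7 -3 W
2 18 90/17 90/17 216/17 6 -3 N
3 9/2 45/4 45/4 -27/4 6 -2 W
4 90/13 90/13 90/13 0 5 -2 N
5 5 5 5 0 5 -1 E
6 18/5 90/13 90/13 -216/65 6 -1 S
7 9/2 45/4 45/4 -27/4 6 -2 W
final 5 -2 N

n=0: pose=(7,-4,N); sL=90, sR=18/5; mL=18/5, mR=432/5; mL+mR=90 → advance +1; mR−mL=414/5 → turn +1·90°
n=1: pose=(7,-3,W); sL=45/13, sR=45; mL=45, mR=-540/13; mL+mR=45/13 → advance +1; mR−mL=-1125/13 → turn -1·90°
n=2: pose=(6,-3,N); sL=18, sR=90/17; mL=90/17, mR=216/17; mL+mR=18 → advance +1; mR−mL=126/17 → turn +1·90°
n=3: pose=(6,-2,W); sL=9/2, sR=45/4; mL=45/4, mR=-27/4; mL+mR=9/2 → advance +1; mR−mL=-18 → turn -1·90°
n=4: pose=(5,-2,N); sL=90/13, sR=90/13; mL=90/13, mR=0; mL+mR=90/13 → advance +1; mR−mL=-90/13 → turn -1·90°
n=5: pose=(5,-1,E); sL=5, sR=5; mL=5, mR=0; mL+mR=5 → advance +1; mR−mL=-5 → turn -1·90°
n=6: pose=(6,-1,S); sL=18/5, sR=90/13; mL=90/13, mR=-216/65; mL+mR=18/5 → advance +1; mR−mL=-666/65 → turn -1·90°
n=7: pose=(6,-2,W); sL=9/2, sR=45/4; mL=45/4, mR=-27/4; mL+mR=9/2 → advance +1; mR−mL=-18 → turn -1·90°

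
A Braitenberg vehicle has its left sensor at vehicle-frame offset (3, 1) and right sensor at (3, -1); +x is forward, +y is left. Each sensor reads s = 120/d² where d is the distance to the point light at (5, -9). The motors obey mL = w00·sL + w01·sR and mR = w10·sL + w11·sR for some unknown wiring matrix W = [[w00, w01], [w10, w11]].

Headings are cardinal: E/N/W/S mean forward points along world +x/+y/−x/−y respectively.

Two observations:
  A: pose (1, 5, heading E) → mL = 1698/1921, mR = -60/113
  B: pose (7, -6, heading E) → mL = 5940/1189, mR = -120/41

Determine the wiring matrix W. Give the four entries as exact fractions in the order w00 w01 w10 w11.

1 1/2 -1 0

obs A: pose=(1,5,E) → sL=60/113, sR=12/17, mL=1698/1921, mR=-60/113
obs B: pose=(7,-6,E) → sL=120/41, sR=120/29, mL=5940/1189, mR=-120/41
sensor matrix S = [[60/113, 12/17], [120/41, 120/29]]; det S = 299520/2284069
solve [mL_A; mL_B] = S·[w00; w01] and [mR_A; mR_B] = S·[w10; w11]:
  w00 = 1, w01 = 1/2, w10 = -1, w11 = 0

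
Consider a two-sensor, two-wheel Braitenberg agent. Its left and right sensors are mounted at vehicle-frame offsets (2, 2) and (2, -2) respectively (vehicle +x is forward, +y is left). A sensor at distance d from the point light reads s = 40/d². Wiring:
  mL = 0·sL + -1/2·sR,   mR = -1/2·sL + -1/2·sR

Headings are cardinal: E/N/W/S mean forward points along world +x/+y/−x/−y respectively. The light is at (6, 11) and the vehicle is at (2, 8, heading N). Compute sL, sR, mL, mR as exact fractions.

40/37 8 -4 -168/37

left sensor world pos  = (0, 10); dL² = 37
right sensor world pos = (4, 10); dR² = 5
sL = 40/37 = 40/37
sR = 40/5 = 8
mL = 0·sL + -1/2·sR = -4
mR = -1/2·sL + -1/2·sR = -168/37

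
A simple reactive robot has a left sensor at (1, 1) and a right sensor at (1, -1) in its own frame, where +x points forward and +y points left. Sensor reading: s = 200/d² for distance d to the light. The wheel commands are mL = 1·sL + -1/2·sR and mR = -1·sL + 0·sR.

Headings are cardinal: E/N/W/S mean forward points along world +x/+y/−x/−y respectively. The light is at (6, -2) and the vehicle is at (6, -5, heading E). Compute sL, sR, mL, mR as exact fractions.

40 200/17 580/17 -40

left sensor world pos  = (7, -4); dL² = 5
right sensor world pos = (7, -6); dR² = 17
sL = 200/5 = 40
sR = 200/17 = 200/17
mL = 1·sL + -1/2·sR = 580/17
mR = -1·sL + 0·sR = -40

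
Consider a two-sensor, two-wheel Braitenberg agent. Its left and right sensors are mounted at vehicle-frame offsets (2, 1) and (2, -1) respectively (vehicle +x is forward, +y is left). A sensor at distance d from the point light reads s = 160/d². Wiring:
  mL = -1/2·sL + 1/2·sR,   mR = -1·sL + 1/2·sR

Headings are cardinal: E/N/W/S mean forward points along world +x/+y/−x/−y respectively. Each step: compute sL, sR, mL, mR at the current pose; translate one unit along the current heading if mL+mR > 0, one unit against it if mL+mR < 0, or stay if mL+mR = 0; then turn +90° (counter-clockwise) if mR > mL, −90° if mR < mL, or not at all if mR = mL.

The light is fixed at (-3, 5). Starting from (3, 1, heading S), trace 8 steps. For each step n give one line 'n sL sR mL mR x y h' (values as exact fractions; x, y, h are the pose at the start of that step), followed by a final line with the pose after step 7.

0 32/17 160/61 384/1037 -592/1037 3 1 S
1 5 8 3/2 -1 3 2 W
2 160/17 160/37 -1600/629 -4560/629 2 2 N
3 80/29 80/37 -320/1073 -1800/1073 2 1 E
4 160/61 32/9 256/549 -464/549 1 1 S
5 8 20 6 2 1 2 W
6 32 160/17 -192/17 -464/17 0 2 N
7 80/17 16/5 -64/85 -264/85 0 1 E
final -1 1 S

n=0: pose=(3,1,S); sL=32/17, sR=160/61; mL=384/1037, mR=-592/1037; mL+mR=-208/1037 → advance -1; mR−mL=-16/17 → turn -1·90°
n=1: pose=(3,2,W); sL=5, sR=8; mL=3/2, mR=-1; mL+mR=1/2 → advance +1; mR−mL=-5/2 → turn -1·90°
n=2: pose=(2,2,N); sL=160/17, sR=160/37; mL=-1600/629, mR=-4560/629; mL+mR=-6160/629 → advance -1; mR−mL=-80/17 → turn -1·90°
n=3: pose=(2,1,E); sL=80/29, sR=80/37; mL=-320/1073, mR=-1800/1073; mL+mR=-2120/1073 → advance -1; mR−mL=-40/29 → turn -1·90°
n=4: pose=(1,1,S); sL=160/61, sR=32/9; mL=256/549, mR=-464/549; mL+mR=-208/549 → advance -1; mR−mL=-80/61 → turn -1·90°
n=5: pose=(1,2,W); sL=8, sR=20; mL=6, mR=2; mL+mR=8 → advance +1; mR−mL=-4 → turn -1·90°
n=6: pose=(0,2,N); sL=32, sR=160/17; mL=-192/17, mR=-464/17; mL+mR=-656/17 → advance -1; mR−mL=-16 → turn -1·90°
n=7: pose=(0,1,E); sL=80/17, sR=16/5; mL=-64/85, mR=-264/85; mL+mR=-328/85 → advance -1; mR−mL=-40/17 → turn -1·90°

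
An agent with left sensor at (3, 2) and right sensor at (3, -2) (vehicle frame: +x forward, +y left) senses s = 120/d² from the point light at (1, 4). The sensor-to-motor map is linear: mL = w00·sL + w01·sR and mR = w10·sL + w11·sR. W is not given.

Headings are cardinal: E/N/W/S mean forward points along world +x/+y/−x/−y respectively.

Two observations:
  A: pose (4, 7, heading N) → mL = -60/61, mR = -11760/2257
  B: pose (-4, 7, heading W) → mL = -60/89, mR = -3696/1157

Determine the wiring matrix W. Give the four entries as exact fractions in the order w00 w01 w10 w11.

0 -1/2 -1 -1

obs A: pose=(4,7,N) → sL=120/37, sR=120/61, mL=-60/61, mR=-11760/2257
obs B: pose=(-4,7,W) → sL=24/13, sR=120/89, mL=-60/89, mR=-3696/1157
sensor matrix S = [[120/37, 120/61], [24/13, 120/89]]; det S = 1935360/2611349
solve [mL_A; mL_B] = S·[w00; w01] and [mR_A; mR_B] = S·[w10; w11]:
  w00 = 0, w01 = -1/2, w10 = -1, w11 = -1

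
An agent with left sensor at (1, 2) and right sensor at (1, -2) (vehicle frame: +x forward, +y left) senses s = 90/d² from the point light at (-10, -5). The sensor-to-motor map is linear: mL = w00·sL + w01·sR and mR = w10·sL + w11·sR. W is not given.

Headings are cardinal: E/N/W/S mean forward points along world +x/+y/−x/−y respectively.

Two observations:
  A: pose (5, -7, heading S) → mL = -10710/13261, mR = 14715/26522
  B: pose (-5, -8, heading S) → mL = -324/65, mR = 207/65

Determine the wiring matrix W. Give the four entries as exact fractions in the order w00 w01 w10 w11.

obs A: pose=(5,-7,S) → sL=45/149, sR=45/89, mL=-10710/13261, mR=14715/26522
obs B: pose=(-5,-8,S) → sL=18/13, sR=18/5, mL=-324/65, mR=207/65
sensor matrix S = [[45/149, 45/89], [18/13, 18/5]]; det S = 66744/172393
solve [mL_A; mL_B] = S·[w00; w01] and [mR_A; mR_B] = S·[w10; w11]:
  w00 = -1, w01 = -1, w10 = 1, w11 = 1/2

-1 -1 1 1/2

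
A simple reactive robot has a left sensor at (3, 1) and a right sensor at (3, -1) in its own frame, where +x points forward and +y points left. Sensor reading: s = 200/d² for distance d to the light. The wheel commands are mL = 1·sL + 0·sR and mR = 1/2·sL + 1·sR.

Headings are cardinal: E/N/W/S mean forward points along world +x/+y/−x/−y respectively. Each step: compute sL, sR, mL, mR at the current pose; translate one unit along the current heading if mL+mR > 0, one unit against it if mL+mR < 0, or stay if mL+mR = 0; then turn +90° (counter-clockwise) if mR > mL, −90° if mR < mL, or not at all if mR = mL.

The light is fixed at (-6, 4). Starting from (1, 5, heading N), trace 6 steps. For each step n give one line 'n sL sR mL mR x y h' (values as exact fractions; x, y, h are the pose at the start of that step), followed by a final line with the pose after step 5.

n=0: pose=(1,5,N); sL=50/13, sR=5/2; mL=50/13, mR=115/26; mL+mR=215/26 → advance +1; mR−mL=15/26 → turn +1·90°
n=1: pose=(1,6,W); sL=200/17, sR=8; mL=200/17, mR=236/17; mL+mR=436/17 → advance +1; mR−mL=36/17 → turn +1·90°
n=2: pose=(0,6,S); sL=4, sR=100/13; mL=4, mR=126/13; mL+mR=178/13 → advance +1; mR−mL=74/13 → turn +1·90°
n=3: pose=(0,5,E); sL=40/17, sR=200/81; mL=40/17, mR=5020/1377; mL+mR=8260/1377 → advance +1; mR−mL=1780/1377 → turn +1·90°
n=4: pose=(1,5,N); sL=50/13, sR=5/2; mL=50/13, mR=115/26; mL+mR=215/26 → advance +1; mR−mL=15/26 → turn +1·90°
n=5: pose=(1,6,W); sL=200/17, sR=8; mL=200/17, mR=236/17; mL+mR=436/17 → advance +1; mR−mL=36/17 → turn +1·90°

0 50/13 5/2 50/13 115/26 1 5 N
1 200/17 8 200/17 236/17 1 6 W
2 4 100/13 4 126/13 0 6 S
3 40/17 200/81 40/17 5020/1377 0 5 E
4 50/13 5/2 50/13 115/26 1 5 N
5 200/17 8 200/17 236/17 1 6 W
final 0 6 S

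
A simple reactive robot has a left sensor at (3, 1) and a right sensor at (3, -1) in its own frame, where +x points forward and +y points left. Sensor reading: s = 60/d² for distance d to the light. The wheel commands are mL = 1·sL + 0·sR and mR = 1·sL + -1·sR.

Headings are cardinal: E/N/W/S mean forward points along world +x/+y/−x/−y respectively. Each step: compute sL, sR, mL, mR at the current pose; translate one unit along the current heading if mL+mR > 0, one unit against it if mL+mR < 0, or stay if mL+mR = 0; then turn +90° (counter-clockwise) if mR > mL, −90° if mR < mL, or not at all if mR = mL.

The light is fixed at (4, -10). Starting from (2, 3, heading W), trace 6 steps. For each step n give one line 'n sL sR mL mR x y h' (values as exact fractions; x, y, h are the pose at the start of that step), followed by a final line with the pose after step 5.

0 60/169 60/221 60/169 240/2873 2 3 W
1 15/68 3/13 15/68 -9/884 1 3 N
2 4/15 60/169 4/15 -224/2535 1 4 E
3 30/61 6/13 30/61 24/793 2 4 S
4 60/169 60/221 60/169 240/2873 2 3 W
5 15/68 3/13 15/68 -9/884 1 3 N
final 1 4 E

n=0: pose=(2,3,W); sL=60/169, sR=60/221; mL=60/169, mR=240/2873; mL+mR=1260/2873 → advance +1; mR−mL=-60/221 → turn -1·90°
n=1: pose=(1,3,N); sL=15/68, sR=3/13; mL=15/68, mR=-9/884; mL+mR=93/442 → advance +1; mR−mL=-3/13 → turn -1·90°
n=2: pose=(1,4,E); sL=4/15, sR=60/169; mL=4/15, mR=-224/2535; mL+mR=452/2535 → advance +1; mR−mL=-60/169 → turn -1·90°
n=3: pose=(2,4,S); sL=30/61, sR=6/13; mL=30/61, mR=24/793; mL+mR=414/793 → advance +1; mR−mL=-6/13 → turn -1·90°
n=4: pose=(2,3,W); sL=60/169, sR=60/221; mL=60/169, mR=240/2873; mL+mR=1260/2873 → advance +1; mR−mL=-60/221 → turn -1·90°
n=5: pose=(1,3,N); sL=15/68, sR=3/13; mL=15/68, mR=-9/884; mL+mR=93/442 → advance +1; mR−mL=-3/13 → turn -1·90°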